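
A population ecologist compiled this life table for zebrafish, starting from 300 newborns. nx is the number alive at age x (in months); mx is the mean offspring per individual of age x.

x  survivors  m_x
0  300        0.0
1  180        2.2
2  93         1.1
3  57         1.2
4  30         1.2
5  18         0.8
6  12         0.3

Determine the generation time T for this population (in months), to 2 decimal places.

1.68

lx = nx/n0 = nx/300: 1, 0.6, 0.31, 0.19, 0.1, 0.06, 0.04
lx·mx: 0, 1.32, 0.341, 0.228, 0.12, 0.048, 0.012 → R0 = 2.069
x·lx·mx: 0, 1.32, 0.682, 0.684, 0.48, 0.24, 0.072 → Σ = 3.478
T = 3.478 / 2.069 = 1.681005… → 1.68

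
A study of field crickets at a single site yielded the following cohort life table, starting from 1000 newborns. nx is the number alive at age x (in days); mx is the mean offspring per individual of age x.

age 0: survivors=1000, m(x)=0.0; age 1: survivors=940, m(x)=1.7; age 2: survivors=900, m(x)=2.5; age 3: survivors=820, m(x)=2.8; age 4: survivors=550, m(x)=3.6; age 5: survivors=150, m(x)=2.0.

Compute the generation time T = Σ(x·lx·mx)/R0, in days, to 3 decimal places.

2.660

lx = nx/n0 = nx/1000: 1, 0.94, 0.9, 0.82, 0.55, 0.15
lx·mx: 0, 1.598, 2.25, 2.296, 1.98, 0.3 → R0 = 8.424
x·lx·mx: 0, 1.598, 4.5, 6.888, 7.92, 1.5 → Σ = 22.406
T = 22.406 / 8.424 = 2.659782… → 2.660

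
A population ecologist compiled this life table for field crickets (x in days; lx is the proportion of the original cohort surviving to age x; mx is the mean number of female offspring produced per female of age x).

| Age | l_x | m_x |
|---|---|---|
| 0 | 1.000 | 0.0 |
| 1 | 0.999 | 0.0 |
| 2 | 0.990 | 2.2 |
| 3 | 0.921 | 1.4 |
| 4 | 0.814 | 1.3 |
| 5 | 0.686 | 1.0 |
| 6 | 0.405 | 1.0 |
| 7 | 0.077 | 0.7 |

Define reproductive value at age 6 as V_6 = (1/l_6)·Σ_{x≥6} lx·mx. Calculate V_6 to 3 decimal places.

1.133

lx·mx for x ≥ 6: 0.405, 0.0539 → sum = 0.4589
V_6 = 0.4589 / l_6 = 0.4589 / 0.405 = 1.133086… → 1.133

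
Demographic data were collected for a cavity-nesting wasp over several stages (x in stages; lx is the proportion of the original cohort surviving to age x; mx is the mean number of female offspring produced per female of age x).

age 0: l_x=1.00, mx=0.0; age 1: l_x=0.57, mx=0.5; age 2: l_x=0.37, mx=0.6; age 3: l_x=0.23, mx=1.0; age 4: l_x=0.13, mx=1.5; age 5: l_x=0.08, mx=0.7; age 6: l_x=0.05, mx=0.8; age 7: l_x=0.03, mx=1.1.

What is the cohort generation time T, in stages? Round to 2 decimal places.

2.78

lx·mx: 0, 0.285, 0.222, 0.23, 0.195, 0.056, 0.04, 0.033 → R0 = 1.061
x·lx·mx: 0, 0.285, 0.444, 0.69, 0.78, 0.28, 0.24, 0.231 → Σ = 2.95
T = 2.95 / 1.061 = 2.780396… → 2.78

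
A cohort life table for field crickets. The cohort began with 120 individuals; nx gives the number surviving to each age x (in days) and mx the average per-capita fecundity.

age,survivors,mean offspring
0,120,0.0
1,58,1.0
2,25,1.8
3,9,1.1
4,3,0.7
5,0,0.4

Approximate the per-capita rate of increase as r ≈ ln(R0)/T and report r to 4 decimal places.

lx = nx/n0 = nx/120: 1, 0.48333…, 0.20833…, 0.075, 0.025, 0
R0 = Σ lx·mx = 0 + 0.48333… + 0.375… + 0.0825 + 0.0175 + 0 = 0.958333…
Σ x·lx·mx = 1.550833…; T = 1.550833…/0.958333… = 1.61826…
r ≈ ln(R0)/T = ln(0.958333…)/1.61826… = -0.0263… → -0.0263

-0.0263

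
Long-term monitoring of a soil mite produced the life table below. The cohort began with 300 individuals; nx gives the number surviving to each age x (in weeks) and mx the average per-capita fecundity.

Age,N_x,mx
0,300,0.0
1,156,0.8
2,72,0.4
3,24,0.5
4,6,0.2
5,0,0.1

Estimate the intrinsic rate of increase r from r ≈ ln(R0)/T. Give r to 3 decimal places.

lx = nx/n0 = nx/300: 1, 0.52, 0.24, 0.08, 0.02, 0
R0 = Σ lx·mx = 0 + 0.416 + 0.096 + 0.04 + 0.004 + 0 = 0.556
Σ x·lx·mx = 0.744; T = 0.744/0.556 = 1.33813…
r ≈ ln(R0)/T = ln(0.556)/1.33813… = -0.43866… → -0.439

-0.439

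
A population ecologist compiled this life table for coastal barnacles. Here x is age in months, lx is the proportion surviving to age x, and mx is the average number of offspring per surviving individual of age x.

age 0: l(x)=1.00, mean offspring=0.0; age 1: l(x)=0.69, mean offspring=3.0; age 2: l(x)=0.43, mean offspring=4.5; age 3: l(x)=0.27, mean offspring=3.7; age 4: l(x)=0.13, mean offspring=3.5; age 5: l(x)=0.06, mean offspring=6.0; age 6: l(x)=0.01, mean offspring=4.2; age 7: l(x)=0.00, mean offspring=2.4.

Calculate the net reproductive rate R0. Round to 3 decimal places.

5.861

lx·mx by age: 0, 2.07, 1.935, 0.999, 0.455, 0.36, 0.042, 0
R0 = Σ lx·mx = 5.861 → 5.861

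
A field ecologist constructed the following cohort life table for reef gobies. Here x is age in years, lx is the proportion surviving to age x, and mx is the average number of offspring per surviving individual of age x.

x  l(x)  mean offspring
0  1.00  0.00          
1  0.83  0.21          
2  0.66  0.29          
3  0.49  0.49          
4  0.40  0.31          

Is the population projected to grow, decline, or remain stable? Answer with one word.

declining

R0 = Σ lx·mx = 0 + 0.1743 + 0.1914 + 0.2401 + 0.124 = 0.7298
R0 < 1, so the population is declining.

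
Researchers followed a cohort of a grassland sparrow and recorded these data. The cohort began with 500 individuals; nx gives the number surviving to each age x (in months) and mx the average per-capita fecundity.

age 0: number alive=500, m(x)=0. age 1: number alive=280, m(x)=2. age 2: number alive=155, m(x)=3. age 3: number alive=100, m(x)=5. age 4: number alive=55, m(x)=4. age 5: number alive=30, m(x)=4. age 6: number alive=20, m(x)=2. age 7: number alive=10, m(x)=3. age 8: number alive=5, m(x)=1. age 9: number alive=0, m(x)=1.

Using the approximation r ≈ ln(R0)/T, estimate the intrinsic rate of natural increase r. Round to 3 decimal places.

0.530

lx = nx/n0 = nx/500: 1, 0.56, 0.31, 0.2, 0.11, 0.06, 0.04, 0.02, 0.01, 0
R0 = Σ lx·mx = 0 + 1.12 + 0.93 + 1 + 0.44 + 0.24 + 0.08 + 0.06 + 0.01 + 0 = 3.88
Σ x·lx·mx = 9.92; T = 9.92/3.88 = 2.5567…
r ≈ ln(R0)/T = ln(3.88)/2.5567… = 0.53031… → 0.530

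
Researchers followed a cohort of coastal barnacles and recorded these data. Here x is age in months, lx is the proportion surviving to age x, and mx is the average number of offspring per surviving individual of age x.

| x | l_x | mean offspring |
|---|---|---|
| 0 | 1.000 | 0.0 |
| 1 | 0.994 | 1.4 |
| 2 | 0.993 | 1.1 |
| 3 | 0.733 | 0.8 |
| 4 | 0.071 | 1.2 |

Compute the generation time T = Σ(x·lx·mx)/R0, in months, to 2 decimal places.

lx·mx: 0, 1.3916, 1.0923, 0.5864, 0.0852 → R0 = 3.1555
x·lx·mx: 0, 1.3916, 2.1846, 1.7592, 0.3408 → Σ = 5.6762
T = 5.6762 / 3.1555 = 1.798827… → 1.80

1.80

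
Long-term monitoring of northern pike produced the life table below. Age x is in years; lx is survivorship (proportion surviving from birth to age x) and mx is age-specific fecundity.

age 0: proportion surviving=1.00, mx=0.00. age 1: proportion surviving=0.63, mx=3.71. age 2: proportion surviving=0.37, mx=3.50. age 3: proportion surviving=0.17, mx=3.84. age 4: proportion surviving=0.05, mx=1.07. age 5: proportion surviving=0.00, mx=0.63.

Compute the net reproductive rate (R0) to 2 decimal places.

lx·mx by age: 0, 2.3373, 1.295, 0.6528, 0.0535, 0
R0 = Σ lx·mx = 4.3386 → 4.34

4.34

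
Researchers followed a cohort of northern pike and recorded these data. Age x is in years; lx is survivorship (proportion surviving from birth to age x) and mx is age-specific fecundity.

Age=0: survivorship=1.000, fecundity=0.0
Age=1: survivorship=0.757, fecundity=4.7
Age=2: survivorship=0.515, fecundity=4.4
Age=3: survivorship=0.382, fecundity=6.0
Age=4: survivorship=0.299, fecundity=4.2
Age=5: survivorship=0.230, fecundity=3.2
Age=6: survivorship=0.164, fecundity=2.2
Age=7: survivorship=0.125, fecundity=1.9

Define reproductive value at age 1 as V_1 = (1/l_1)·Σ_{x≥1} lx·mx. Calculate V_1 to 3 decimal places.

14.143

lx·mx for x ≥ 1: 3.5579, 2.266, 2.292, 1.2558, 0.736, 0.3608, 0.2375 → sum = 10.706
V_1 = 10.706 / l_1 = 10.706 / 0.757 = 14.142668… → 14.143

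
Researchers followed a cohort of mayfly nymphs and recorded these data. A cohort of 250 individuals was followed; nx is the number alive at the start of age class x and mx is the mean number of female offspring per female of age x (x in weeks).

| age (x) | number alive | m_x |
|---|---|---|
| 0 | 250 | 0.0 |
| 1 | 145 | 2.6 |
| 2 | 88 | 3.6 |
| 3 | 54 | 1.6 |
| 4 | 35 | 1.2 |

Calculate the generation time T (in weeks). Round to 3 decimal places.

lx = nx/n0 = nx/250: 1, 0.58, 0.352, 0.216, 0.14
lx·mx: 0, 1.508, 1.2672, 0.3456, 0.168 → R0 = 3.2888
x·lx·mx: 0, 1.508, 2.5344, 1.0368, 0.672 → Σ = 5.7512
T = 5.7512 / 3.2888 = 1.748723… → 1.749

1.749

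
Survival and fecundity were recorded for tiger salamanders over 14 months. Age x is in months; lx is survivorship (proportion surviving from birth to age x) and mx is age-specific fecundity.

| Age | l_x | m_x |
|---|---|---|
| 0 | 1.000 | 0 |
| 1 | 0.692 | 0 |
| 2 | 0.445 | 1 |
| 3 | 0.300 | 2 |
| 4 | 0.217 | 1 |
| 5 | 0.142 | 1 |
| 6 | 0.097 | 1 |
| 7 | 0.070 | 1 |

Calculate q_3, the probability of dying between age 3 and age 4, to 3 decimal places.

q_3 = (l_3 − l_4) / l_3 = (0.3 − 0.217) / 0.3
     = 0.083 / 0.3 = 0.276667… → 0.277

0.277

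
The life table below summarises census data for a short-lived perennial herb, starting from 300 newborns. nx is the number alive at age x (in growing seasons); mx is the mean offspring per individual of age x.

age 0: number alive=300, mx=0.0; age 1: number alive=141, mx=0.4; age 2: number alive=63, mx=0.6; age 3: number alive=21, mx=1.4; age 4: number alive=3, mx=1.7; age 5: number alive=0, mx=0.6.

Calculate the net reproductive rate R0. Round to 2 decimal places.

0.43

lx = nx/n0 = nx/300: 1, 0.47, 0.21, 0.07, 0.01, 0
lx·mx by age: 0, 0.188, 0.126, 0.098, 0.017, 0
R0 = Σ lx·mx = 0.429 → 0.43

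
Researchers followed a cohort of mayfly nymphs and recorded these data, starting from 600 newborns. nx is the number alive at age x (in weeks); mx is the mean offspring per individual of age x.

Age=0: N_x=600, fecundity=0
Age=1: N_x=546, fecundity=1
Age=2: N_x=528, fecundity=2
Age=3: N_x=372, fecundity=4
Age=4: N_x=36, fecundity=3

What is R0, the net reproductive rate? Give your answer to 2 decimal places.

lx = nx/n0 = nx/600: 1, 0.91, 0.88, 0.62, 0.06
lx·mx by age: 0, 0.91, 1.76, 2.48, 0.18
R0 = Σ lx·mx = 5.33 → 5.33

5.33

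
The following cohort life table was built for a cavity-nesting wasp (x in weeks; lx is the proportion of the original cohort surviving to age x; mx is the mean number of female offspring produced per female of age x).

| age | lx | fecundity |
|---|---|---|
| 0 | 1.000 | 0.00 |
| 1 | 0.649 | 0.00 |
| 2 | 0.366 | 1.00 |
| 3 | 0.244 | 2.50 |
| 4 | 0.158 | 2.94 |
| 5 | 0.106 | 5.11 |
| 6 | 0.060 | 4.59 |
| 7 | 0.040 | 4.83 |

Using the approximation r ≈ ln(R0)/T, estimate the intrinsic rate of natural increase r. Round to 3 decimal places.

0.217

R0 = Σ lx·mx = 0 + 0 + 0.366 + 0.61 + 0.46452 + 0.54166 + 0.2754 + 0.1932 = 2.45078
Σ x·lx·mx = 10.13318; T = 10.13318/2.45078 = 4.13468…
r ≈ ln(R0)/T = ln(2.45078)/4.13468… = 0.2168… → 0.217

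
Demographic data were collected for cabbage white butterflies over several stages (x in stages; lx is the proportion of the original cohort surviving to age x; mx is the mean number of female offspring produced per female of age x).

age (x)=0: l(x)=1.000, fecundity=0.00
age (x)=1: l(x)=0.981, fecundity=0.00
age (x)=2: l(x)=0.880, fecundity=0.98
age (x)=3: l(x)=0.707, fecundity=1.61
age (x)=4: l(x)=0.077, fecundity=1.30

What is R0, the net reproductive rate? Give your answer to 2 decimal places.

2.10

lx·mx by age: 0, 0, 0.8624, 1.13827, 0.1001
R0 = Σ lx·mx = 2.10077 → 2.10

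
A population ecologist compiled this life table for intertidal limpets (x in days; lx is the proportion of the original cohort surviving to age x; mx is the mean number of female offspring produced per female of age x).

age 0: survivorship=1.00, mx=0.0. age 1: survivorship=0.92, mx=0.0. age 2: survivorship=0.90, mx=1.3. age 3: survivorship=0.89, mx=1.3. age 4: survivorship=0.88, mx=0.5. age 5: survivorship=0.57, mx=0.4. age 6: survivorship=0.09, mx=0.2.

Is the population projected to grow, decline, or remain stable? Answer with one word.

R0 = Σ lx·mx = 0 + 0 + 1.17 + 1.157 + 0.44 + 0.228 + 0.018 = 3.013
R0 > 1, so the population is growing.

growing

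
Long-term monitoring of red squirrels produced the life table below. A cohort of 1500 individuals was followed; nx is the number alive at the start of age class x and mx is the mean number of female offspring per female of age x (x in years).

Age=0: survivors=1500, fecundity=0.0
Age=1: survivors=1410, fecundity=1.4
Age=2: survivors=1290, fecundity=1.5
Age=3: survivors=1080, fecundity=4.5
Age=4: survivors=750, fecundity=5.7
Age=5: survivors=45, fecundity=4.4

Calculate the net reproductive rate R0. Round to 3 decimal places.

8.828

lx = nx/n0 = nx/1500: 1, 0.94, 0.86, 0.72, 0.5, 0.03
lx·mx by age: 0, 1.316, 1.29, 3.24, 2.85, 0.132
R0 = Σ lx·mx = 8.828 → 8.828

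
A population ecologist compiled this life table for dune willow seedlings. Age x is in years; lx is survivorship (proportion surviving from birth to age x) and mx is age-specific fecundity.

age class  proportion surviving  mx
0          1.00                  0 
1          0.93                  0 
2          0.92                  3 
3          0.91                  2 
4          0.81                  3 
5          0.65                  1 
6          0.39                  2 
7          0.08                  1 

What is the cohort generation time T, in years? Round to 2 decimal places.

lx·mx: 0, 0, 2.76, 1.82, 2.43, 0.65, 0.78, 0.08 → R0 = 8.52
x·lx·mx: 0, 0, 5.52, 5.46, 9.72, 3.25, 4.68, 0.56 → Σ = 29.19
T = 29.19 / 8.52 = 3.426056… → 3.43

3.43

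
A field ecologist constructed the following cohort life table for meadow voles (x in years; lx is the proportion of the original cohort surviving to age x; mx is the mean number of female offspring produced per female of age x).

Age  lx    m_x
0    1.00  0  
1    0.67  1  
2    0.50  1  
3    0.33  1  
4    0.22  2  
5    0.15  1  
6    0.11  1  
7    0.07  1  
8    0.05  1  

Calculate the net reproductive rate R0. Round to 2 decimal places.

lx·mx by age: 0, 0.67, 0.5, 0.33, 0.44, 0.15, 0.11, 0.07, 0.05
R0 = Σ lx·mx = 2.32 → 2.32

2.32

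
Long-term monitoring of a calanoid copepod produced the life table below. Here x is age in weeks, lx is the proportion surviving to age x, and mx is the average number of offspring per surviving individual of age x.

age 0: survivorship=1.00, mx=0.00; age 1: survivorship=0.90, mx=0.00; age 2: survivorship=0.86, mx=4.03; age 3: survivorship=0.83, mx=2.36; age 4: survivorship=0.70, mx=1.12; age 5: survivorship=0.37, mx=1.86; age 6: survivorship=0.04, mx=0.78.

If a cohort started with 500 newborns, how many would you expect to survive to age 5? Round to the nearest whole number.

185

Expected survivors = N0 · l_5 = 500 × 0.37 = 185 → 185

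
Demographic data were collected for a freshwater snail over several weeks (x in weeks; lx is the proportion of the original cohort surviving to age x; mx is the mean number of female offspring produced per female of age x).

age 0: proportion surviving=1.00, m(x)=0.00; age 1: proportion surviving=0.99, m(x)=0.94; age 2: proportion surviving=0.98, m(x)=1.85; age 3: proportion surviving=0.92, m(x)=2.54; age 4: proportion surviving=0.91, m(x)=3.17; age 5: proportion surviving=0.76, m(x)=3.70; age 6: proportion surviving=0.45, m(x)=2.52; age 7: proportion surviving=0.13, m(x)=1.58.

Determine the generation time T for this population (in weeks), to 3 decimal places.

lx·mx: 0, 0.9306, 1.813, 2.3368, 2.8847, 2.812, 1.134, 0.2054 → R0 = 12.1165
x·lx·mx: 0, 0.9306, 3.626, 7.0104, 11.5388, 14.06, 6.804, 1.4378 → Σ = 45.4076
T = 45.4076 / 12.1165 = 3.747584… → 3.748

3.748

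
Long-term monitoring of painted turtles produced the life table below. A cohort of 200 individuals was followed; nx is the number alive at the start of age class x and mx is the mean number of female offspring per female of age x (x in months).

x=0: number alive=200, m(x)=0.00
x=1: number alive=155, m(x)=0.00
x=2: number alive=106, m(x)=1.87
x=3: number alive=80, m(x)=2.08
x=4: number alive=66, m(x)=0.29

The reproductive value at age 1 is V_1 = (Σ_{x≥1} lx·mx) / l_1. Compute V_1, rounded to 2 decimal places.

lx = nx/n0 = nx/200: 1, 0.775, 0.53, 0.4, 0.33
lx·mx for x ≥ 1: 0, 0.9911, 0.832, 0.0957 → sum = 1.9188
V_1 = 1.9188 / l_1 = 1.9188 / 0.775 = 2.475871… → 2.48

2.48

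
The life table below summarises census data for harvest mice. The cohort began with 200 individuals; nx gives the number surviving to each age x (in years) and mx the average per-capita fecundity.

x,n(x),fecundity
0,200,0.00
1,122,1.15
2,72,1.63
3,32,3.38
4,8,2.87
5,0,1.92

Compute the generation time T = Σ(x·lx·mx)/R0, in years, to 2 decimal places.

2.04

lx = nx/n0 = nx/200: 1, 0.61, 0.36, 0.16, 0.04, 0
lx·mx: 0, 0.7015, 0.5868, 0.5408, 0.1148, 0 → R0 = 1.9439
x·lx·mx: 0, 0.7015, 1.1736, 1.6224, 0.4592, 0 → Σ = 3.9567
T = 3.9567 / 1.9439 = 2.035444… → 2.04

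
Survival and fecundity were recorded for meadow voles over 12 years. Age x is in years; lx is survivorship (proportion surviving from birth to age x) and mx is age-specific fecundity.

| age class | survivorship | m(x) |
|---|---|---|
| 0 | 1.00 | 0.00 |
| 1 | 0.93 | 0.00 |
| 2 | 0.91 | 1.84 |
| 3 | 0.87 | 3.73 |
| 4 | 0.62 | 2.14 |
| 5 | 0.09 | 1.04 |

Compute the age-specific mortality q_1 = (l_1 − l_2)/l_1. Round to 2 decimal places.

q_1 = (l_1 − l_2) / l_1 = (0.93 − 0.91) / 0.93
     = 0.02 / 0.93 = 0.021505… → 0.02

0.02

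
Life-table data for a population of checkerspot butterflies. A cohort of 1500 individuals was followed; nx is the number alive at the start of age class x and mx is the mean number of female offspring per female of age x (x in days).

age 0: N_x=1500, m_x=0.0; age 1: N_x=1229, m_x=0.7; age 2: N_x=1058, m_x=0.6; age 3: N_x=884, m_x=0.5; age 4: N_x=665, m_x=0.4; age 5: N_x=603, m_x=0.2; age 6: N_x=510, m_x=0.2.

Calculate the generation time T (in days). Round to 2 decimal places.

2.36

lx = nx/n0 = nx/1500: 1, 0.81933…, 0.70533…, 0.58933…, 0.44333…, 0.402, 0.34
lx·mx: 0, 0.573533…, 0.4232…, 0.294667…, 0.177333…, 0.0804, 0.068 → R0 = 1.617133…
x·lx·mx: 0, 0.573533…, 0.8464…, 0.884…, 0.709333…, 0.402, 0.408 → Σ = 3.823267…
T = 3.823267… / 1.617133… = 2.364225… → 2.36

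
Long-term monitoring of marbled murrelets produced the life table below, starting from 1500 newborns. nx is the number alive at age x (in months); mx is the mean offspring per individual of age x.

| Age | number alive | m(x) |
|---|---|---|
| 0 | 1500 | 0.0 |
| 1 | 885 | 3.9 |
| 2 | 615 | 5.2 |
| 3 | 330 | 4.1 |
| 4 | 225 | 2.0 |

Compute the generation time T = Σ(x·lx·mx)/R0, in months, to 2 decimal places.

lx = nx/n0 = nx/1500: 1, 0.59, 0.41, 0.22, 0.15
lx·mx: 0, 2.301, 2.132, 0.902, 0.3 → R0 = 5.635
x·lx·mx: 0, 2.301, 4.264, 2.706, 1.2 → Σ = 10.471
T = 10.471 / 5.635 = 1.858208… → 1.86

1.86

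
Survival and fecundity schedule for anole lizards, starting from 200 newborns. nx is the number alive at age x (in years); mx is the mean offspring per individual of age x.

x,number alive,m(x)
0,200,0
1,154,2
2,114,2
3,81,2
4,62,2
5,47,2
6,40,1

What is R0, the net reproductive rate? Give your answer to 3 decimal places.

lx = nx/n0 = nx/200: 1, 0.77, 0.57, 0.405, 0.31, 0.235, 0.2
lx·mx by age: 0, 1.54, 1.14, 0.81, 0.62, 0.47, 0.2
R0 = Σ lx·mx = 4.78 → 4.780

4.780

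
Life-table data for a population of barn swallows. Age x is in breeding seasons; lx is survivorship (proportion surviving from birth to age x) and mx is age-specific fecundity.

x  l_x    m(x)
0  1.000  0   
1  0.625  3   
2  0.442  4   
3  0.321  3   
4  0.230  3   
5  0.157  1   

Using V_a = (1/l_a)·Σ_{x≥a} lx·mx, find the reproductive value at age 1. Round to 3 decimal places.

8.725

lx·mx for x ≥ 1: 1.875, 1.768, 0.963, 0.69, 0.157 → sum = 5.453
V_1 = 5.453 / l_1 = 5.453 / 0.625 = 8.7248 → 8.725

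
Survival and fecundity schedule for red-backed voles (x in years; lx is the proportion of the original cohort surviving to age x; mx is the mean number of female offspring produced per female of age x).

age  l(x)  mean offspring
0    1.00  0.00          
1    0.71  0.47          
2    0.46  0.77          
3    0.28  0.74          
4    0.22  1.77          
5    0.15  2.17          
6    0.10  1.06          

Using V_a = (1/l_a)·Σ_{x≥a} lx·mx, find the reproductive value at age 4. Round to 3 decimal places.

lx·mx for x ≥ 4: 0.3894, 0.3255, 0.106 → sum = 0.8209
V_4 = 0.8209 / l_4 = 0.8209 / 0.22 = 3.731364… → 3.731

3.731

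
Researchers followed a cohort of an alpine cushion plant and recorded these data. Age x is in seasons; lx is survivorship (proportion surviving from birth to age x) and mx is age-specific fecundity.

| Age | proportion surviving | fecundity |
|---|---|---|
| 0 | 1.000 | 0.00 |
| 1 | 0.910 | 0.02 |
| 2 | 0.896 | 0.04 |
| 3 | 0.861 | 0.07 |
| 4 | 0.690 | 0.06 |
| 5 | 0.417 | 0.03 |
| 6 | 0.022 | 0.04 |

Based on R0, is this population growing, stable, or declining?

declining

R0 = Σ lx·mx = 0 + 0.0182 + 0.03584 + 0.06027 + 0.0414 + 0.01251 + 0.00088 = 0.1691
R0 < 1, so the population is declining.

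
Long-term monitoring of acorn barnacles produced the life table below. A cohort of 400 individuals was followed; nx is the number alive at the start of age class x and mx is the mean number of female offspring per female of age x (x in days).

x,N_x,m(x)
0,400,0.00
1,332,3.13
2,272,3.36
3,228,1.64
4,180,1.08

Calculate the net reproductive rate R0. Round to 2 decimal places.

lx = nx/n0 = nx/400: 1, 0.83, 0.68, 0.57, 0.45
lx·mx by age: 0, 2.5979, 2.2848, 0.9348, 0.486
R0 = Σ lx·mx = 6.3035 → 6.30

6.30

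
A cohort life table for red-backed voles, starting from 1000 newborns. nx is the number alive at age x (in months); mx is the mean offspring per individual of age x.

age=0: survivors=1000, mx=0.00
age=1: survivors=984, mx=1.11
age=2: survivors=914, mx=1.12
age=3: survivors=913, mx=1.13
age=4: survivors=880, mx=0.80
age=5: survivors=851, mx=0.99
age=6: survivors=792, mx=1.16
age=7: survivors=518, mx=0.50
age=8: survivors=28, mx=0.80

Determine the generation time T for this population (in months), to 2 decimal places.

lx = nx/n0 = nx/1000: 1, 0.984, 0.914, 0.913, 0.88, 0.851, 0.792, 0.518, 0.028
lx·mx: 0, 1.09224, 1.02368, 1.03169, 0.704, 0.84249, 0.91872, 0.259, 0.0224 → R0 = 5.89422
x·lx·mx: 0, 1.09224, 2.04736, 3.09507, 2.816, 4.21245, 5.51232, 1.813, 0.1792 → Σ = 20.76764
T = 20.76764 / 5.89422 = 3.523391… → 3.52

3.52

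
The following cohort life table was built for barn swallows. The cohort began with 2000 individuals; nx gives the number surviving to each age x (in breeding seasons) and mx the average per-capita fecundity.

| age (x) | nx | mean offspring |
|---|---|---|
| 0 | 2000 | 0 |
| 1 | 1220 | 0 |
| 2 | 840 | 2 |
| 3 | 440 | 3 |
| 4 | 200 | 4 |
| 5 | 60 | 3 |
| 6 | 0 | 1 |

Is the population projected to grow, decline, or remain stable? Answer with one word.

lx = nx/n0 = nx/2000: 1, 0.61, 0.42, 0.22, 0.1, 0.03, 0
R0 = Σ lx·mx = 0 + 0 + 0.84 + 0.66 + 0.4 + 0.09 + 0 = 1.99
R0 > 1, so the population is growing.

growing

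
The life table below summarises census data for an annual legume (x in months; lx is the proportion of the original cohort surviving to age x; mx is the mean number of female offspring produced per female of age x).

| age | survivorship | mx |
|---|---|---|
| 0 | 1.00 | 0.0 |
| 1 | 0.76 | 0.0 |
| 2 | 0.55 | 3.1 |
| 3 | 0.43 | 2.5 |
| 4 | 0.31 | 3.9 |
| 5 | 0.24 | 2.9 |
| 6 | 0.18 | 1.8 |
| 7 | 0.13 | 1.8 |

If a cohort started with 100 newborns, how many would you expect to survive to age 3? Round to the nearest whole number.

Expected survivors = N0 · l_3 = 100 × 0.43 = 43 → 43

43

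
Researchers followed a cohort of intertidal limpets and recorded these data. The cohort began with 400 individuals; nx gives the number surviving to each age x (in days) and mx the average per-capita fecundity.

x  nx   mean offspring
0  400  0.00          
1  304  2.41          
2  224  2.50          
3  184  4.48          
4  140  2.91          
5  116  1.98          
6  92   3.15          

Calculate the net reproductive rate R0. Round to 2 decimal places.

7.61

lx = nx/n0 = nx/400: 1, 0.76, 0.56, 0.46, 0.35, 0.29, 0.23
lx·mx by age: 0, 1.8316, 1.4, 2.0608, 1.0185, 0.5742, 0.7245
R0 = Σ lx·mx = 7.6096 → 7.61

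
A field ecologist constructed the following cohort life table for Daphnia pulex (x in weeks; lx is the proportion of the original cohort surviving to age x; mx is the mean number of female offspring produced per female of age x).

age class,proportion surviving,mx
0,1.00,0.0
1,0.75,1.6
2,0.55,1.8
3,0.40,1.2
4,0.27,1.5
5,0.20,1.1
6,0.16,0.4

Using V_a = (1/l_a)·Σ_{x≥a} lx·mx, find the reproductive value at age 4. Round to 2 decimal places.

lx·mx for x ≥ 4: 0.405, 0.22, 0.064 → sum = 0.689
V_4 = 0.689 / l_4 = 0.689 / 0.27 = 2.551852… → 2.55

2.55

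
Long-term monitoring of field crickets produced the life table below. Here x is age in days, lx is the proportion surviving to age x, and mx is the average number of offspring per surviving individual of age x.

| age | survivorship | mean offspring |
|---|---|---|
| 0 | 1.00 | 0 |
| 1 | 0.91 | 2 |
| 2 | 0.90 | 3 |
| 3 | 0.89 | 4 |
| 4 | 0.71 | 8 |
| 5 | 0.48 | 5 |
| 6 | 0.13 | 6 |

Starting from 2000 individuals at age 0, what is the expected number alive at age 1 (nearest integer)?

1820

Expected survivors = N0 · l_1 = 2000 × 0.91 = 1820 → 1820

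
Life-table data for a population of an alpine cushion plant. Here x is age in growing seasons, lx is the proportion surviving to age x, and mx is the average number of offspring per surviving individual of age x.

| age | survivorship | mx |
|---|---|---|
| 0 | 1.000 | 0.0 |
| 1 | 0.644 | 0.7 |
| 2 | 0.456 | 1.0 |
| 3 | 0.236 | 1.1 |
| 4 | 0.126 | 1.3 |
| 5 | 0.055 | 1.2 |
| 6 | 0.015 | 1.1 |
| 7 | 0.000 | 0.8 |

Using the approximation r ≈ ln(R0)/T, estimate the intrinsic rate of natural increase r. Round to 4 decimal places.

R0 = Σ lx·mx = 0 + 0.4508 + 0.456 + 0.2596 + 0.1638 + 0.066 + 0.0165 + 0 = 1.4127
Σ x·lx·mx = 3.2258; T = 3.2258/1.4127 = 2.28343…
r ≈ ln(R0)/T = ln(1.4127)/2.28343… = 0.151309… → 0.1513

0.1513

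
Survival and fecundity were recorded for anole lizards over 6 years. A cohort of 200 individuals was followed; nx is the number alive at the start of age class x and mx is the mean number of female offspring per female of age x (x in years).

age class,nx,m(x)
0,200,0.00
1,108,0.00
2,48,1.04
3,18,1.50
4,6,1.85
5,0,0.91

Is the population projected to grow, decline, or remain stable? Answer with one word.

declining

lx = nx/n0 = nx/200: 1, 0.54, 0.24, 0.09, 0.03, 0
R0 = Σ lx·mx = 0 + 0 + 0.2496 + 0.135 + 0.0555 + 0 = 0.4401
R0 < 1, so the population is declining.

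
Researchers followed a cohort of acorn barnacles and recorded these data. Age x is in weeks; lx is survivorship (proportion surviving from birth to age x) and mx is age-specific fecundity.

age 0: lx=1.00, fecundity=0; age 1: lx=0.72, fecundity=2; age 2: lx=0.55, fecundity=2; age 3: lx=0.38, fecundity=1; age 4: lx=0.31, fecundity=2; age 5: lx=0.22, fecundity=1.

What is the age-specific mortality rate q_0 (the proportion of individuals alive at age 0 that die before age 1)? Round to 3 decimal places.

0.280

q_0 = (l_0 − l_1) / l_0 = (1 − 0.72) / 1
     = 0.28 / 1 = 0.28 → 0.280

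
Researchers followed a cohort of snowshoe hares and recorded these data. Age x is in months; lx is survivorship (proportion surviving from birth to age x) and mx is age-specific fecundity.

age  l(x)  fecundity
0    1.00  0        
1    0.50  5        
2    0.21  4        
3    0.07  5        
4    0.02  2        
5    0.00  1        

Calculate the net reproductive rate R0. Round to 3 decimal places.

lx·mx by age: 0, 2.5, 0.84, 0.35, 0.04, 0
R0 = Σ lx·mx = 3.73 → 3.730

3.730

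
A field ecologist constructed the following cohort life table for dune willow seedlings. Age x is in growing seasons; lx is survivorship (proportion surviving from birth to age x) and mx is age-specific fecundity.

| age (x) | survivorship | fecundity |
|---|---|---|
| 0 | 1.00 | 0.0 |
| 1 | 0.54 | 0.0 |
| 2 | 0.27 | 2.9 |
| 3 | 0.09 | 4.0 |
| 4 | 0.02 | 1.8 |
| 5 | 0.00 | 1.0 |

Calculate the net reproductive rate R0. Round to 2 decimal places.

lx·mx by age: 0, 0, 0.783, 0.36, 0.036, 0
R0 = Σ lx·mx = 1.179 → 1.18

1.18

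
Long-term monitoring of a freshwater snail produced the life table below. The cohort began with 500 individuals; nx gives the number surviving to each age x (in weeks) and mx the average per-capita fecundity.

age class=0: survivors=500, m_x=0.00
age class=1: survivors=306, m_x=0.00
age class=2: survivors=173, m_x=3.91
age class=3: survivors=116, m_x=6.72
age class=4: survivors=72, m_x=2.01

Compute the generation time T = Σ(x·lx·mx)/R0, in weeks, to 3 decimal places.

lx = nx/n0 = nx/500: 1, 0.612, 0.346, 0.232, 0.144
lx·mx: 0, 0, 1.35286, 1.55904, 0.28944 → R0 = 3.20134
x·lx·mx: 0, 0, 2.70572, 4.67712, 1.15776 → Σ = 8.5406
T = 8.5406 / 3.20134 = 2.66782… → 2.668

2.668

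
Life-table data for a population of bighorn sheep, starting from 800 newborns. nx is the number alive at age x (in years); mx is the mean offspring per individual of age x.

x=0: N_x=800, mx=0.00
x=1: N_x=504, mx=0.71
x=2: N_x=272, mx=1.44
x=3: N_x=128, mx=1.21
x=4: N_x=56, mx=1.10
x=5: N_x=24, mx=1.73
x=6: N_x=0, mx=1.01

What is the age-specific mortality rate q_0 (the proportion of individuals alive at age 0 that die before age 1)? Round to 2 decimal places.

lx = nx/n0 = nx/800: 1, 0.63, 0.34, 0.16, 0.07, 0.03, 0
q_0 = (l_0 − l_1) / l_0 = (1 − 0.63) / 1
     = 0.37 / 1 = 0.37 → 0.37

0.37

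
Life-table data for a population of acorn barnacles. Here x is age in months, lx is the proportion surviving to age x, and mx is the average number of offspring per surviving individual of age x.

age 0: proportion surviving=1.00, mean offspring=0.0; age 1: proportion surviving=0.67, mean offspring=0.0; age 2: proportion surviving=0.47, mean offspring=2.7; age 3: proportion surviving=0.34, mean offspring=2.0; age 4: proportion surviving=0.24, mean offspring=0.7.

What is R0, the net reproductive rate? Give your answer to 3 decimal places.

lx·mx by age: 0, 0, 1.269, 0.68, 0.168
R0 = Σ lx·mx = 2.117 → 2.117

2.117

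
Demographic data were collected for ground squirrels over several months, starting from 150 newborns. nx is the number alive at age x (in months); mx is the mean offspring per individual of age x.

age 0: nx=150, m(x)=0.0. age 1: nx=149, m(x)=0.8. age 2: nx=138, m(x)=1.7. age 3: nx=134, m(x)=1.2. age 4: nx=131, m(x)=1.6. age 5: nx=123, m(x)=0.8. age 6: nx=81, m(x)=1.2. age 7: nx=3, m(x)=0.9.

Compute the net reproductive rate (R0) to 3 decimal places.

6.150

lx = nx/n0 = nx/150: 1, 0.99333…, 0.92, 0.89333…, 0.87333…, 0.82, 0.54, 0.02
lx·mx by age: 0, 0.794667…, 1.564, 1.072…, 1.397333…, 0.656, 0.648, 0.018
R0 = Σ lx·mx = 6.15… → 6.150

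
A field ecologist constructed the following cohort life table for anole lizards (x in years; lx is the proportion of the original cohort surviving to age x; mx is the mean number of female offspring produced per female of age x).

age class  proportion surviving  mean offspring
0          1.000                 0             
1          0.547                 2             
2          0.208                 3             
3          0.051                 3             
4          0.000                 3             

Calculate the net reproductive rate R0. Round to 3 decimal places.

1.871

lx·mx by age: 0, 1.094, 0.624, 0.153, 0
R0 = Σ lx·mx = 1.871 → 1.871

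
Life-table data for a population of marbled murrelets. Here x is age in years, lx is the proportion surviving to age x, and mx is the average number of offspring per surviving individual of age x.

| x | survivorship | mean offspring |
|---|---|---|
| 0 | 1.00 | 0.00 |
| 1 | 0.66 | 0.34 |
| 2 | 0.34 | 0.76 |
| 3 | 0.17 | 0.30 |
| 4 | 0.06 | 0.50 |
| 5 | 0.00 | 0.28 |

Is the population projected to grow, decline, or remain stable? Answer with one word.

declining

R0 = Σ lx·mx = 0 + 0.2244 + 0.2584 + 0.051 + 0.03 + 0 = 0.5638
R0 < 1, so the population is declining.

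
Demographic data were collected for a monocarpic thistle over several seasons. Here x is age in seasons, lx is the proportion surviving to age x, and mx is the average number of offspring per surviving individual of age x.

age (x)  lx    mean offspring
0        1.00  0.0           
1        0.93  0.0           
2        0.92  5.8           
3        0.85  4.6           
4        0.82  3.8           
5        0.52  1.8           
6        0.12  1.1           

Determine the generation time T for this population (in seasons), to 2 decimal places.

lx·mx: 0, 0, 5.336, 3.91, 3.116, 0.936, 0.132 → R0 = 13.43
x·lx·mx: 0, 0, 10.672, 11.73, 12.464, 4.68, 0.792 → Σ = 40.338
T = 40.338 / 13.43 = 3.003574… → 3.00

3.00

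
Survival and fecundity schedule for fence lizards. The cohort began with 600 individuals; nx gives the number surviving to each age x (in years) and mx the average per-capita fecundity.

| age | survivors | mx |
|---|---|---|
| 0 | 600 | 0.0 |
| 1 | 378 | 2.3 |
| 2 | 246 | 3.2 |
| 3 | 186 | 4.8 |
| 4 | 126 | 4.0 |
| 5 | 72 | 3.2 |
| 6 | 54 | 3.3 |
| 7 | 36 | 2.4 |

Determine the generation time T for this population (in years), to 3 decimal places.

2.808

lx = nx/n0 = nx/600: 1, 0.63, 0.41, 0.31, 0.21, 0.12, 0.09, 0.06
lx·mx: 0, 1.449, 1.312, 1.488, 0.84, 0.384, 0.297, 0.144 → R0 = 5.914
x·lx·mx: 0, 1.449, 2.624, 4.464, 3.36, 1.92, 1.782, 1.008 → Σ = 16.607
T = 16.607 / 5.914 = 2.808083… → 2.808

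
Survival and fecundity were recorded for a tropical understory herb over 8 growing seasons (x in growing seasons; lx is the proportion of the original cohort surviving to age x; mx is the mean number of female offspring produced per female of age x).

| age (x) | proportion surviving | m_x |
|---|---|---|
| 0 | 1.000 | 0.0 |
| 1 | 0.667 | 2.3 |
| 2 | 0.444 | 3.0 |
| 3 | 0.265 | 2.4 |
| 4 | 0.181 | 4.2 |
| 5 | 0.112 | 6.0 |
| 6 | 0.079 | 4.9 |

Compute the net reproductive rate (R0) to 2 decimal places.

lx·mx by age: 0, 1.5341, 1.332, 0.636, 0.7602, 0.672, 0.3871
R0 = Σ lx·mx = 5.3214 → 5.32

5.32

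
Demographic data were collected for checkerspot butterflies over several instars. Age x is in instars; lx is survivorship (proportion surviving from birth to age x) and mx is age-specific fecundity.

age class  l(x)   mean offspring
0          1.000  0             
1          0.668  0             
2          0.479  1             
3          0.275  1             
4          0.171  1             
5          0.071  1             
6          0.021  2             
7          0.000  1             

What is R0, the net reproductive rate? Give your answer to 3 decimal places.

lx·mx by age: 0, 0, 0.479, 0.275, 0.171, 0.071, 0.042, 0
R0 = Σ lx·mx = 1.038 → 1.038

1.038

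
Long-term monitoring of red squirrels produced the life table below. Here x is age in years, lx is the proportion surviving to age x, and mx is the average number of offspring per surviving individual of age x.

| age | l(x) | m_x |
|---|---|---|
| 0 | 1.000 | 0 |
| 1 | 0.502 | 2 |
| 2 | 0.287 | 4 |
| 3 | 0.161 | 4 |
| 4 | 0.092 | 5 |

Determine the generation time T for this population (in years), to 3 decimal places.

lx·mx: 0, 1.004, 1.148, 0.644, 0.46 → R0 = 3.256
x·lx·mx: 0, 1.004, 2.296, 1.932, 1.84 → Σ = 7.072
T = 7.072 / 3.256 = 2.17199… → 2.172

2.172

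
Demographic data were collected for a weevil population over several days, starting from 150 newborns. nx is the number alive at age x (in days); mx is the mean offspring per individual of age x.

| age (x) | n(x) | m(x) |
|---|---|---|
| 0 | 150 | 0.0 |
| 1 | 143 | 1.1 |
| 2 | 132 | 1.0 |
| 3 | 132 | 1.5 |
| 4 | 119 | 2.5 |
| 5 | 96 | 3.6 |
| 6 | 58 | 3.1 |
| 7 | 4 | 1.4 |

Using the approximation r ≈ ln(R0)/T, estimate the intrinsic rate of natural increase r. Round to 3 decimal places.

lx = nx/n0 = nx/150: 1, 0.95333…, 0.88, 0.88, 0.79333…, 0.64, 0.38667…, 0.02667…
R0 = Σ lx·mx = 0 + 1.04867… + 0.88 + 1.32 + 1.98333… + 2.304 + 1.19867… + 0.03733… = 8.772…
Σ x·lx·mx = 33.675333…; T = 33.675333…/8.772… = 3.83896…
r ≈ ln(R0)/T = ln(8.772…)/3.83896… = 0.56567… → 0.566

0.566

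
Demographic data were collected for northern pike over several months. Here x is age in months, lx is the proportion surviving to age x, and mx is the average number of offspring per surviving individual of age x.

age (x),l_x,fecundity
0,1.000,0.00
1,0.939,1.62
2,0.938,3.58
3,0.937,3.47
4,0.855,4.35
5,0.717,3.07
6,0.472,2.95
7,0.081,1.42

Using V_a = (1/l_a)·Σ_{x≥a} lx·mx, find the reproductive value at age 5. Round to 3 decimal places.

5.172

lx·mx for x ≥ 5: 2.20119, 1.3924, 0.11502 → sum = 3.70861
V_5 = 3.70861 / l_5 = 3.70861 / 0.717 = 5.172399… → 5.172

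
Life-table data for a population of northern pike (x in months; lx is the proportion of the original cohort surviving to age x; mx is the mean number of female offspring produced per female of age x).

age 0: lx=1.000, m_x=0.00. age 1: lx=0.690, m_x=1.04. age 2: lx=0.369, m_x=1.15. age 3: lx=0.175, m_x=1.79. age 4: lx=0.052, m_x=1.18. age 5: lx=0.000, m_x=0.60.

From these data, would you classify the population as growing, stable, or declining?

growing

R0 = Σ lx·mx = 0 + 0.7176 + 0.42435 + 0.31325 + 0.06136 + 0 = 1.51656
R0 > 1, so the population is growing.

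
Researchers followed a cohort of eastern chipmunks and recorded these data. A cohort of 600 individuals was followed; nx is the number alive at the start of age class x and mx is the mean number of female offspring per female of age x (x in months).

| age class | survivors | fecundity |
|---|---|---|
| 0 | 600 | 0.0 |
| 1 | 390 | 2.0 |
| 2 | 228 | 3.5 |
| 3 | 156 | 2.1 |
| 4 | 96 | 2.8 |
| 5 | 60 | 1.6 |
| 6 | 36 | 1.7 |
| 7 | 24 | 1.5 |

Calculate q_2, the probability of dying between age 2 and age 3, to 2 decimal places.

0.32

lx = nx/n0 = nx/600: 1, 0.65, 0.38, 0.26, 0.16, 0.1, 0.06, 0.04
q_2 = (l_2 − l_3) / l_2 = (0.38 − 0.26) / 0.38
     = 0.12 / 0.38 = 0.315789… → 0.32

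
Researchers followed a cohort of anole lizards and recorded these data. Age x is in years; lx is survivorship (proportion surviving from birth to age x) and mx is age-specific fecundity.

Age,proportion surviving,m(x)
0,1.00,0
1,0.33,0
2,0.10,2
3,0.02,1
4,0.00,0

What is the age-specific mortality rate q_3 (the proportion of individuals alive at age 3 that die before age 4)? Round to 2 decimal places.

1.00

q_3 = (l_3 − l_4) / l_3 = (0.02 − 0) / 0.02
     = 0.02 / 0.02 = 1 → 1.00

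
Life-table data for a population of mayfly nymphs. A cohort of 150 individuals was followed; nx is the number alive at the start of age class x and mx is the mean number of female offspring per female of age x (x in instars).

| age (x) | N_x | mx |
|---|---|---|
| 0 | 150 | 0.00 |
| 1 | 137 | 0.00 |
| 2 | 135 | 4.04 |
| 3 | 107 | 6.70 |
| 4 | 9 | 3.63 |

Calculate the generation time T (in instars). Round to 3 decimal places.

2.604

lx = nx/n0 = nx/150: 1, 0.91333…, 0.9, 0.71333…, 0.06
lx·mx: 0, 0, 3.636, 4.779333…, 0.2178 → R0 = 8.633133…
x·lx·mx: 0, 0, 7.272, 14.338…, 0.8712 → Σ = 22.4812…
T = 22.4812… / 8.633133… = 2.60406… → 2.604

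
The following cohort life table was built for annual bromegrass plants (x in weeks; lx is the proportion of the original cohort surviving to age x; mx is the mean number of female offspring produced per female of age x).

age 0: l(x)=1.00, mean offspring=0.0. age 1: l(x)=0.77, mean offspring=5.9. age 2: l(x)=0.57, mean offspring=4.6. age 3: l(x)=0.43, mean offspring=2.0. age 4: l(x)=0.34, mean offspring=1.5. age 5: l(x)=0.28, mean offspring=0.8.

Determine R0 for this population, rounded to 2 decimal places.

lx·mx by age: 0, 4.543, 2.622, 0.86, 0.51, 0.224
R0 = Σ lx·mx = 8.759 → 8.76

8.76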